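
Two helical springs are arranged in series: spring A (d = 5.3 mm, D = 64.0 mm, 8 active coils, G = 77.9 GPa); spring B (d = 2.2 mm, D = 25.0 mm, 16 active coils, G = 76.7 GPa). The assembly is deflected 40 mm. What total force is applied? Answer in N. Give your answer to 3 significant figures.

k_A = Gd⁴/(8D³N_a) = (77.9×10³)(5.3⁴)/(8·64.0³·8) = 3.6637 N/mm
k_B = Gd⁴/(8D³N_a) = (76.7×10³)(2.2⁴)/(8·25.0³·16) = 0.89837 N/mm
Series: 1/k_eq = 1/3.6637 + 1/0.89837 = 1.3861; k_eq = 0.72146 N/mm
F = k_eq·δ = 0.72146·40 = 28.859 N

28.9 N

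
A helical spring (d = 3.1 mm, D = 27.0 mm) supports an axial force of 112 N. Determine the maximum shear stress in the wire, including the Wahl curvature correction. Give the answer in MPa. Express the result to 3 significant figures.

302 MPa

Spring index C = D/d = 27.0/3.1 = 8.7097
K_W = (4C−1)/(4C−4) + 0.615/C = 33.839/30.839 + 0.0706 = 1.1679
τ₀ = 8FD/(πd³) = 8·112·27.0/(π·3.1³) = 24192/93.591 = 258.49 MPa
τ_max = K·τ₀ = 1.1679 × 258.49 = 301.88 MPa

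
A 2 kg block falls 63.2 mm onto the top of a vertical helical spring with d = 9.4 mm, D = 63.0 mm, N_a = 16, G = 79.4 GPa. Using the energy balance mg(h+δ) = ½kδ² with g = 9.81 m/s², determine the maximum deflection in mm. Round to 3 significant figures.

k = Gd⁴/(8D³N_a) = (79.4×10³)(9.4⁴)/(8·63.0³·16) = 19.369 N/mm
W = mg = 2 × 9.81 = 19.62 N
½kδ² − Wδ − Wh = 0 → δ = (W + √(W² + 2kWh))/k
δ = (19.62 + √(384.94 + 48033.7))/19.369 = (19.62 + 220.04)/19.369 = 12.374 mm

12.4 mm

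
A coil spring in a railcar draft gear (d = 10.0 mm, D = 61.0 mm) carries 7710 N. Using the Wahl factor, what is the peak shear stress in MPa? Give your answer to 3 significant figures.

1490 MPa

Spring index C = D/d = 61.0/10.0 = 6.1000
K_W = (4C−1)/(4C−4) + 0.615/C = 23.400/20.400 + 0.1008 = 1.2479
τ₀ = 8FD/(πd³) = 8·7710·61.0/(π·10.0³) = 3.76248e+06/3141.6 = 1197.6 MPa
τ_max = K·τ₀ = 1.2479 × 1197.6 = 1494.5 MPa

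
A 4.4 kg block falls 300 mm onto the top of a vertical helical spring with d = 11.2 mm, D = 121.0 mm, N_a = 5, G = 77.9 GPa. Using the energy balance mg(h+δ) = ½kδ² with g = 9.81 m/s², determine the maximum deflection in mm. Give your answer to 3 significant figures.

41.3 mm

k = Gd⁴/(8D³N_a) = (77.9×10³)(11.2⁴)/(8·121.0³·5) = 17.298 N/mm
W = mg = 4.4 × 9.81 = 43.164 N
½kδ² − Wδ − Wh = 0 → δ = (W + √(W² + 2kWh))/k
δ = (43.164 + √(1863.1 + 447988))/17.298 = (43.164 + 670.71)/17.298 = 41.269 mm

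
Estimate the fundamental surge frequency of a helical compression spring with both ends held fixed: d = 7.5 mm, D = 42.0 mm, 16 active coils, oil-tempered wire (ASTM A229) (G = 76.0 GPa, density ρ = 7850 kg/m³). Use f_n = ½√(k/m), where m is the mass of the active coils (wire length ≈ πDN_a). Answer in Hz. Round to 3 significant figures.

k = Gd⁴/(8D³N_a) = (76.0×10³)(7.5⁴)/(8·42.0³·16) = 25.357 N/mm = 25357 N/m
Wire length L = πDN_a = π·42.0·16 = 2111.2 mm
m = ρ·(πd²/4)·L = 7850 × 44.179×10⁻⁶ m² × 2.1112 m = 0.73215 kg
f_n = ½√(k/m) = 0.5·√(25357/0.73215) = 0.5·√(34634) = 93.051 Hz

93.1 Hz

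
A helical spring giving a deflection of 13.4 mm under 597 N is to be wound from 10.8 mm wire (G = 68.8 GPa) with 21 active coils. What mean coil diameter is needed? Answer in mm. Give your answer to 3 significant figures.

Required rate k = F/δ = 597/13.4 = 44.552 N/mm
D = (Gd⁴/(8N_a·k))^(1/3) = (68.8×10³·10.8⁴/(8·21·44.552))^(1/3)
  = (125056)^(1/3) = 50.0075 mm

50.0 mm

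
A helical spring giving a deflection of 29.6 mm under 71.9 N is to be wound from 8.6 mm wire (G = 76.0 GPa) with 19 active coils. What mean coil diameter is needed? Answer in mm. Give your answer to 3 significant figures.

Required rate k = F/δ = 71.9/29.6 = 2.4291 N/mm
D = (Gd⁴/(8N_a·k))^(1/3) = (76.0×10³·8.6⁴/(8·19·2.4291))^(1/3)
  = (1.12597e+06)^(1/3) = 104.0341 mm

104 mm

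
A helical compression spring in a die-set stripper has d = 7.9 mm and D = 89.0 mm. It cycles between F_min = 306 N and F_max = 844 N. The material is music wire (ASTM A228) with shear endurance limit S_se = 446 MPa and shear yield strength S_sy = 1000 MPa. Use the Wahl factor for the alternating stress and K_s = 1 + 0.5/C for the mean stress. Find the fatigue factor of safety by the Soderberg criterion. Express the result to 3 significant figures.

1.70

C = D/d = 89.0/7.9 = 11.2658; K_W = (4C−1)/(4C−4)+0.615/C = 1.1276; K_s = 1+0.5/C = 1.0444
F_a = (F_max−F_min)/2 = 269 N; F_m = (F_max+F_min)/2 = 575 N
τ_a = K_W·8F_aD/(πd³) = 1.1276 × 123.65 = 139.44 MPa
τ_m = K_s·8F_mD/(πd³) = 1.0444 × 264.31 = 276.04 MPa
Soderberg: 1/n_f = τ_a/S_se + τ_m/S_sy = 139.44/446 + 276.04/1000 = 0.31264 + 0.27604 = 0.58868
n_f = 1/0.58868 = 1.699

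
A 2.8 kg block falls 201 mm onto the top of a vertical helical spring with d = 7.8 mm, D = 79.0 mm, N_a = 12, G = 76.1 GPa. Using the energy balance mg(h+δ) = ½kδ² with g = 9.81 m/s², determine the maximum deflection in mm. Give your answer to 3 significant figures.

47.9 mm

k = Gd⁴/(8D³N_a) = (76.1×10³)(7.8⁴)/(8·79.0³·12) = 5.9513 N/mm
W = mg = 2.8 × 9.81 = 27.468 N
½kδ² − Wδ − Wh = 0 → δ = (W + √(W² + 2kWh))/k
δ = (27.468 + √(754.49 + 65714.9))/5.9513 = (27.468 + 257.82)/5.9513 = 47.937 mm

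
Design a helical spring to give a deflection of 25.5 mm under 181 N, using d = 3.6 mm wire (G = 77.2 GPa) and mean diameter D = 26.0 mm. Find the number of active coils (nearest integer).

13

Required rate k = F/δ = 181/25.5 = 7.098 N/mm
N_a = Gd⁴/(8D³k) = (77.2×10³ × 3.6⁴)/(8 × 26.0³ × 7.098)
    = 1.29666e+07 / 998041 = 12.99 → 13 coils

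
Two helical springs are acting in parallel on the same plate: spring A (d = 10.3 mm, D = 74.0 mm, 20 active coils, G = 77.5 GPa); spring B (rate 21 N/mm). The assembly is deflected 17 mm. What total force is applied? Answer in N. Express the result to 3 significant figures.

586 N

k_A = Gd⁴/(8D³N_a) = (77.5×10³)(10.3⁴)/(8·74.0³·20) = 13.454 N/mm
Parallel: k_eq = 13.454 + 21 = 34.454 N/mm
F = k_eq·δ = 34.454·17 = 585.71 N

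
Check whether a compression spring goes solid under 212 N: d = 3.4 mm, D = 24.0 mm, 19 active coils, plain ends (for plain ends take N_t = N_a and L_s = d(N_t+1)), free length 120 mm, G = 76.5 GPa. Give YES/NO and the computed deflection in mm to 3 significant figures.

NO, δ = 43.6 mm

k = Gd⁴/(8D³N_a) = (76.5×10³)(3.4⁴)/(8·24.0³·19) = 4.8652 N/mm
N_t = 19; L_s = 3.4·20 = 68 mm; δ_solid = L₀ − L_s = 120 − 68 = 52 mm
δ = F/k = 212/4.8652 = 43.575 mm
δ < δ_solid → spring does not go solid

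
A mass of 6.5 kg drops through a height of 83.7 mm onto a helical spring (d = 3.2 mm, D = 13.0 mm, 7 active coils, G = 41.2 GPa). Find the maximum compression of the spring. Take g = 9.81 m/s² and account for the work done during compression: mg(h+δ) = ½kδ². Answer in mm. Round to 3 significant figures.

19.3 mm

k = Gd⁴/(8D³N_a) = (41.2×10³)(3.2⁴)/(8·13.0³·7) = 35.114 N/mm
W = mg = 6.5 × 9.81 = 63.765 N
½kδ² − Wδ − Wh = 0 → δ = (W + √(W² + 2kWh))/k
δ = (63.765 + √(4066 + 374815))/35.114 = (63.765 + 615.53)/35.114 = 19.346 mm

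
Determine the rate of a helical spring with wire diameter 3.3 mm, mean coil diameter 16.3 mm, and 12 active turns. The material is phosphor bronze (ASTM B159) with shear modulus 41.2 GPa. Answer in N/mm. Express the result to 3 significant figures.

k = Gd⁴/(8D³N_a) = (41.2×10³ × 3.3⁴) / (8 × 16.3³ × 12)
  = 4.88599e+06 / 415752 = 11.752 N/mm

11.8 N/mm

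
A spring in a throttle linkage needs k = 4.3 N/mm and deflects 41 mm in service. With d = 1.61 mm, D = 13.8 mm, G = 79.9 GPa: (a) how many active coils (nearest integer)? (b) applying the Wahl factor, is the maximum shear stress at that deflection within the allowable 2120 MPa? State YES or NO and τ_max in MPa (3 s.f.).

N_a = Gd⁴/(8D³k) = (79.9×10³)(1.61⁴)/(8·13.8³·4.3) = 5.938 → N_a = 6
Actual rate k = Gd⁴/(8D³·6) = 4.2557 N/mm
Working load F = kδ = 4.2557·41 = 174.48 N
C = 13.8/1.61 = 8.5714; K_W = (4C−1)/(4C−4)+0.615/C = 1.1708
τ_max = K_W·8FD/(πd³) = 1.1708·1469.3 = 1720.2 MPa
τ_max ≤ 2120 MPa → acceptable

(a) 6 coils; (b) YES, τ_max = 1720 MPa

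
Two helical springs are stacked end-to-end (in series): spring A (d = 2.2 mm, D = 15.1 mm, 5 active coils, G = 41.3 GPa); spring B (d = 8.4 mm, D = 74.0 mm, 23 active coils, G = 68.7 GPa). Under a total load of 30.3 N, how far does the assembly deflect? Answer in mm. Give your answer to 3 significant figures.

k_A = Gd⁴/(8D³N_a) = (41.3×10³)(2.2⁴)/(8·15.1³·5) = 7.0251 N/mm
k_B = Gd⁴/(8D³N_a) = (68.7×10³)(8.4⁴)/(8·74.0³·23) = 4.5873 N/mm
Series: 1/k_eq = 1/7.0251 + 1/4.5873 = 0.36034; k_eq = 2.7752 N/mm
δ = F/k_eq = 30.3/2.7752 = 10.918 mm

10.9 mm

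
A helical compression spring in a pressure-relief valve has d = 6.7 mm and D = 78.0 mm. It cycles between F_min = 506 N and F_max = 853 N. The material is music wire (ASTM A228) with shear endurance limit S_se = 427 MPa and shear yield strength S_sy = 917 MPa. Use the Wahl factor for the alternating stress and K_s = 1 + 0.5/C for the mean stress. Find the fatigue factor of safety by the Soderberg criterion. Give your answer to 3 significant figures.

1.23

C = D/d = 78.0/6.7 = 11.6418; K_W = (4C−1)/(4C−4)+0.615/C = 1.1233; K_s = 1+0.5/C = 1.0429
F_a = (F_max−F_min)/2 = 173.5 N; F_m = (F_max+F_min)/2 = 679.5 N
τ_a = K_W·8F_aD/(πd³) = 1.1233 × 114.58 = 128.71 MPa
τ_m = K_s·8F_mD/(πd³) = 1.0429 × 448.75 = 468.02 MPa
Soderberg: 1/n_f = τ_a/S_se + τ_m/S_sy = 128.71/427 + 468.02/917 = 0.30142 + 0.51038 = 0.8118
n_f = 1/0.8118 = 1.232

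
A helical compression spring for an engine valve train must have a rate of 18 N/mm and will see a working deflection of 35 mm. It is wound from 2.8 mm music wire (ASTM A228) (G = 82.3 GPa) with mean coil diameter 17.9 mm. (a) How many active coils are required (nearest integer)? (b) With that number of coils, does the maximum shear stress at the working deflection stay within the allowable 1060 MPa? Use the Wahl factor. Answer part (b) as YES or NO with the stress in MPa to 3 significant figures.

(a) 6 coils; (b) NO, τ_max = 1650 MPa

N_a = Gd⁴/(8D³k) = (82.3×10³)(2.8⁴)/(8·17.9³·18) = 6.125 → N_a = 6
Actual rate k = Gd⁴/(8D³·6) = 18.375 N/mm
Working load F = kδ = 18.375·35 = 643.13 N
C = 17.9/2.8 = 6.3929; K_W = (4C−1)/(4C−4)+0.615/C = 1.2353
τ_max = K_W·8FD/(πd³) = 1.2353·1335.4 = 1649.6 MPa
τ_max > 1060 MPa → exceeds allowable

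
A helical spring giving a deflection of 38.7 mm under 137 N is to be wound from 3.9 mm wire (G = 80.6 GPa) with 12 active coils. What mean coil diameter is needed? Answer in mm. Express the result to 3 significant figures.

38.0 mm

Required rate k = F/δ = 137/38.7 = 3.5401 N/mm
D = (Gd⁴/(8N_a·k))^(1/3) = (80.6×10³·3.9⁴/(8·12·3.5401))^(1/3)
  = (54867.2)^(1/3) = 37.9989 mm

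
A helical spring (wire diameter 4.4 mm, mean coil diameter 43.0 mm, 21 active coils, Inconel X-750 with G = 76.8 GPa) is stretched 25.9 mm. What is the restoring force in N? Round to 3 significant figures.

k = Gd⁴/(8D³N_a) = (76.8×10³)(4.4⁴)/(8·43.0³·21) = 2.155 N/mm
F = k·δ = 2.155 × 25.9 = 55.816 N

55.8 N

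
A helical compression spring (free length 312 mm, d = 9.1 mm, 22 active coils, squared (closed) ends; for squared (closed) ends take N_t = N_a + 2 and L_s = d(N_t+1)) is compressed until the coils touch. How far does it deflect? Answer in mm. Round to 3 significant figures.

84.5 mm

N_t = 24; L_s = 9.1·25 = 227.5 mm
δ_solid = L₀ − L_s = 312 − 227.5 = 84.5 mm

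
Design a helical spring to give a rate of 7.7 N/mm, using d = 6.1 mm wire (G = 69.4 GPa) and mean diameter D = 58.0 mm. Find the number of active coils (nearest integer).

N_a = Gd⁴/(8D³k) = (69.4×10³ × 6.1⁴)/(8 × 58.0³ × 7.7)
    = 9.60901e+07 / 1.20189e+07 = 7.995 → 8 coils

8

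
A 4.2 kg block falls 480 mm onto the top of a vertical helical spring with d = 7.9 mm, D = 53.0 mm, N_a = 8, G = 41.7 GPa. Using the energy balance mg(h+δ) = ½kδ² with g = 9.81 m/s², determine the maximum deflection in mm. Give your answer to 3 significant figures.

50.6 mm

k = Gd⁴/(8D³N_a) = (41.7×10³)(7.9⁴)/(8·53.0³·8) = 17.047 N/mm
W = mg = 4.2 × 9.81 = 41.202 N
½kδ² − Wδ − Wh = 0 → δ = (W + √(W² + 2kWh))/k
δ = (41.202 + √(1697.6 + 674258))/17.047 = (41.202 + 822.17)/17.047 = 50.648 mm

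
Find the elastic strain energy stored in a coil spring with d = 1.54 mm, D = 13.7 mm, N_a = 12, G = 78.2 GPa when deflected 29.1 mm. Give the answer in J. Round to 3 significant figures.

0.754 J

k = Gd⁴/(8D³N_a) = (78.2×10³)(1.54⁴)/(8·13.7³·12) = 1.7818 N/mm
U = ½kδ² = 0.5 × 1.7818 × 29.1² = 754.42 N·mm = 0.75442 J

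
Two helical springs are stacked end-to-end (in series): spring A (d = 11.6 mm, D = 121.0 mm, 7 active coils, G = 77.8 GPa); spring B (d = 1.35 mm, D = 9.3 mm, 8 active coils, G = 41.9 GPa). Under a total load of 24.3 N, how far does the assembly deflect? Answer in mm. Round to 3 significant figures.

k_A = Gd⁴/(8D³N_a) = (77.8×10³)(11.6⁴)/(8·121.0³·7) = 14.199 N/mm
k_B = Gd⁴/(8D³N_a) = (41.9×10³)(1.35⁴)/(8·9.3³·8) = 2.7035 N/mm
Series: 1/k_eq = 1/14.199 + 1/2.7035 = 0.44032; k_eq = 2.2711 N/mm
δ = F/k_eq = 24.3/2.2711 = 10.7 mm

10.7 mm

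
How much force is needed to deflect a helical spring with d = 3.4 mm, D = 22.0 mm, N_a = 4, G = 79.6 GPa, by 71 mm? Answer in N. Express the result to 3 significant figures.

2220 N

k = Gd⁴/(8D³N_a) = (79.6×10³)(3.4⁴)/(8·22.0³·4) = 31.218 N/mm
F = k·δ = 31.218 × 71 = 2216.5 N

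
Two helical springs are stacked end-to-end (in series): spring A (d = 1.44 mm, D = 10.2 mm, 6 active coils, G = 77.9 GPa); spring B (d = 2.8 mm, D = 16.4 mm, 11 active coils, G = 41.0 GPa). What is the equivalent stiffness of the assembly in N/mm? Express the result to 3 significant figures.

3.27 N/mm

k_A = Gd⁴/(8D³N_a) = (77.9×10³)(1.44⁴)/(8·10.2³·6) = 6.5758 N/mm
k_B = Gd⁴/(8D³N_a) = (41.0×10³)(2.8⁴)/(8·16.4³·11) = 6.4923 N/mm
Series: 1/k_eq = 1/6.5758 + 1/6.4923 = 0.3061; k_eq = 3.2669 N/mm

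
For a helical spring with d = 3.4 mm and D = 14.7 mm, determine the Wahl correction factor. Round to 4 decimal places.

C = D/d = 14.7/3.4 = 4.3235
K_W = (4C−1)/(4C−4) + 0.615/C = 16.294/13.294 + 0.1422 = 1.3679

1.3679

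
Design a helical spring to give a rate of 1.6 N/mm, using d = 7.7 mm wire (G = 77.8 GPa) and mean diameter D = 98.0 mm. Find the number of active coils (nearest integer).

23

N_a = Gd⁴/(8D³k) = (77.8×10³ × 7.7⁴)/(8 × 98.0³ × 1.6)
    = 2.73491e+08 / 1.20473e+07 = 22.7 → 23 coils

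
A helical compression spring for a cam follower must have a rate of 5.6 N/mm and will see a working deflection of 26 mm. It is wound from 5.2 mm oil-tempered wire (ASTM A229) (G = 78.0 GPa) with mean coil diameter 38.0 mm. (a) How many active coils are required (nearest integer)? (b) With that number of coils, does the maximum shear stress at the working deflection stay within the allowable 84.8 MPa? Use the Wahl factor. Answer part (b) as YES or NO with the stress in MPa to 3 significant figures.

(a) 23 coils; (b) NO, τ_max = 122 MPa

N_a = Gd⁴/(8D³k) = (78.0×10³)(5.2⁴)/(8·38.0³·5.6) = 23.2 → N_a = 23
Actual rate k = Gd⁴/(8D³·23) = 5.6486 N/mm
Working load F = kδ = 5.6486·26 = 146.86 N
C = 38.0/5.2 = 7.3077; K_W = (4C−1)/(4C−4)+0.615/C = 1.2031
τ_max = K_W·8FD/(πd³) = 1.2031·101.07 = 121.59 MPa
τ_max > 84.8 MPa → exceeds allowable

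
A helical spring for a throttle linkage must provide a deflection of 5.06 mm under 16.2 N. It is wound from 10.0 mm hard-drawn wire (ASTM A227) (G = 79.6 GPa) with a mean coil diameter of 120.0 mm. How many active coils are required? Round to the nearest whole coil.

Required rate k = F/δ = 16.2/5.06 = 3.2016 N/mm
N_a = Gd⁴/(8D³k) = (79.6×10³ × 10.0⁴)/(8 × 120.0³ × 3.2016)
    = 7.96e+08 / 4.42587e+07 = 17.99 → 18 coils

18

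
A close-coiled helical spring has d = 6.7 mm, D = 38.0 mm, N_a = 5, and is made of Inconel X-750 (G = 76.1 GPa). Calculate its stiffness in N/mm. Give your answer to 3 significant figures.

69.9 N/mm

k = Gd⁴/(8D³N_a) = (76.1×10³ × 6.7⁴) / (8 × 38.0³ × 5)
  = 1.5335e+08 / 2.19488e+06 = 69.867 N/mm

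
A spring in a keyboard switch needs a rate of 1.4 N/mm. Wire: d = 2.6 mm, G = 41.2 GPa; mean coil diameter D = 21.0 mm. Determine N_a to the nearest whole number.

N_a = Gd⁴/(8D³k) = (41.2×10³ × 2.6⁴)/(8 × 21.0³ × 1.4)
    = 1.88274e+06 / 103723 = 18.15 → 18 coils

18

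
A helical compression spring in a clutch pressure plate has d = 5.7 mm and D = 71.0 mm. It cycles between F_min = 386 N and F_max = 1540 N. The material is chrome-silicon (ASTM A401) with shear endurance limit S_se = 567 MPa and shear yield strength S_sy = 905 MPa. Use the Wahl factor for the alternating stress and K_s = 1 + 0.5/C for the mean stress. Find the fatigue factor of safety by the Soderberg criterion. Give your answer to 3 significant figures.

C = D/d = 71.0/5.7 = 12.4561; K_W = (4C−1)/(4C−4)+0.615/C = 1.1148; K_s = 1+0.5/C = 1.0401
F_a = (F_max−F_min)/2 = 577 N; F_m = (F_max+F_min)/2 = 963 N
τ_a = K_W·8F_aD/(πd³) = 1.1148 × 563.31 = 628 MPa
τ_m = K_s·8F_mD/(πd³) = 1.0401 × 940.16 = 977.9 MPa
Soderberg: 1/n_f = τ_a/S_se + τ_m/S_sy = 628/567 + 977.9/905 = 1.10759 + 1.08055 = 2.1881
n_f = 1/2.1881 = 0.457

0.457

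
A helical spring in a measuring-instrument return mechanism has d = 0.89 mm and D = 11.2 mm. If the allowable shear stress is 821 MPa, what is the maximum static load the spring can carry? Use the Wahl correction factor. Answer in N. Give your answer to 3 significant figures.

C = D/d = 11.2/0.89 = 12.5843
K_W = (4C−1)/(4C−4) + 0.615/C = 49.337/46.337 + 0.0489 = 1.1136
τ_max = K·8FD/(πd³) → F_max = τ_allow·πd³/(8DK)
F_max = 821·π·0.89³/(8·11.2·1.1136) = 1818.3/99.78 = 18.223 N

18.2 N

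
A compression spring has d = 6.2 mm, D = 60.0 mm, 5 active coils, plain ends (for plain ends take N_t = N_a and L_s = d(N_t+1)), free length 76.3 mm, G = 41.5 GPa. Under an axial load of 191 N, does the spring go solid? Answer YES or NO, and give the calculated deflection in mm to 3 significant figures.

k = Gd⁴/(8D³N_a) = (41.5×10³)(6.2⁴)/(8·60.0³·5) = 7.0974 N/mm
N_t = 5; L_s = 6.2·6 = 37.2 mm; δ_solid = L₀ − L_s = 76.3 − 37.2 = 39.1 mm
δ = F/k = 191/7.0974 = 26.911 mm
δ < δ_solid → spring does not go solid

NO, δ = 26.9 mm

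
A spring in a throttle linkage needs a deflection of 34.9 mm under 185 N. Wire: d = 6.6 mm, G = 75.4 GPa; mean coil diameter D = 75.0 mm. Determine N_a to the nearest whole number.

8

Required rate k = F/δ = 185/34.9 = 5.3009 N/mm
N_a = Gd⁴/(8D³k) = (75.4×10³ × 6.6⁴)/(8 × 75.0³ × 5.3009)
    = 1.4307e+08 / 1.78904e+07 = 7.997 → 8 coils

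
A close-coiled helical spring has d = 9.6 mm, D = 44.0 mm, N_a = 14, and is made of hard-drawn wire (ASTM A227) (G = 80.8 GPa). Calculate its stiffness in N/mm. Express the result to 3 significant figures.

71.9 N/mm

k = Gd⁴/(8D³N_a) = (80.8×10³ × 9.6⁴) / (8 × 44.0³ × 14)
  = 6.86272e+08 / 9.54061e+06 = 71.932 N/mm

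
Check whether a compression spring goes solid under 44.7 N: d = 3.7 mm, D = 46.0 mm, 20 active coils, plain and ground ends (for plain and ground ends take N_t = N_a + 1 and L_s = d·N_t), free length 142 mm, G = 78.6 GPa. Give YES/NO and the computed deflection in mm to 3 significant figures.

k = Gd⁴/(8D³N_a) = (78.6×10³)(3.7⁴)/(8·46.0³·20) = 0.94588 N/mm
N_t = 21; L_s = 3.7·21 = 77.7 mm; δ_solid = L₀ − L_s = 142 − 77.7 = 64.3 mm
δ = F/k = 44.7/0.94588 = 47.258 mm
δ < δ_solid → spring does not go solid

NO, δ = 47.3 mm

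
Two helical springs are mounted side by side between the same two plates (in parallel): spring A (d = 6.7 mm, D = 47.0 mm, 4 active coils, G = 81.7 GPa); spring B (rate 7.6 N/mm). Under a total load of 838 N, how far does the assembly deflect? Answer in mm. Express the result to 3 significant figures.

k_A = Gd⁴/(8D³N_a) = (81.7×10³)(6.7⁴)/(8·47.0³·4) = 49.554 N/mm
Parallel: k_eq = 49.554 + 7.6 = 57.154 N/mm
δ = F/k_eq = 838/57.154 = 14.662 mm

14.7 mm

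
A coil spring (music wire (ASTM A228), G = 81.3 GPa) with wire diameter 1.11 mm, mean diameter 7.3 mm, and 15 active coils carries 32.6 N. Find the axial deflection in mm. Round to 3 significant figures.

12.3 mm

k = Gd⁴/(8D³N_a) = (81.3×10³)(1.11⁴)/(8·7.3³·15) = 2.6438 N/mm
δ = F/k = 32.6 / 2.6438 = 12.331 mm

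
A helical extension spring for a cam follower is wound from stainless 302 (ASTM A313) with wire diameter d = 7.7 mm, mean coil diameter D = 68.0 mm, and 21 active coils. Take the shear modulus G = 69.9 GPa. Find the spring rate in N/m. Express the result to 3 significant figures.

4650 N/m

k = Gd⁴/(8D³N_a) = (69.9×10³ × 7.7⁴) / (8 × 68.0³ × 21)
  = 2.4572e+08 / 5.28246e+07 = 4.6516 N/mm = 4651.6 N/m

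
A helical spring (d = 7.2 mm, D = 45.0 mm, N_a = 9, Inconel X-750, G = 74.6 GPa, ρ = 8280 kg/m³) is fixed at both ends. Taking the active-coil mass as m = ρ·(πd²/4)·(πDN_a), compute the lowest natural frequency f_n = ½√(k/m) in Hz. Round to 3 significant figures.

k = Gd⁴/(8D³N_a) = (74.6×10³)(7.2⁴)/(8·45.0³·9) = 30.556 N/mm = 30556 N/m
Wire length L = πDN_a = π·45.0·9 = 1272.3 mm
m = ρ·(πd²/4)·L = 8280 × 40.715×10⁻⁶ m² × 1.2723 m = 0.42893 kg
f_n = ½√(k/m) = 0.5·√(30556/0.42893) = 0.5·√(71237) = 133.45 Hz

133 Hz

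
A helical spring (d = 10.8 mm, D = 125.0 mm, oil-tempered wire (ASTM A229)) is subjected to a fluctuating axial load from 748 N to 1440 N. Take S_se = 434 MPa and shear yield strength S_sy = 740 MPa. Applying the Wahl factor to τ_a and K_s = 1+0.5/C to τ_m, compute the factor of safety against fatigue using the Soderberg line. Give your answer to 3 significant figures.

C = D/d = 125.0/10.8 = 11.5741; K_W = (4C−1)/(4C−4)+0.615/C = 1.1241; K_s = 1+0.5/C = 1.0432
F_a = (F_max−F_min)/2 = 346 N; F_m = (F_max+F_min)/2 = 1094 N
τ_a = K_W·8F_aD/(πd³) = 1.1241 × 87.429 = 98.276 MPa
τ_m = K_s·8F_mD/(πd³) = 1.0432 × 276.44 = 288.38 MPa
Soderberg: 1/n_f = τ_a/S_se + τ_m/S_sy = 98.276/434 + 288.38/740 = 0.22644 + 0.38970 = 0.61614
n_f = 1/0.61614 = 1.623

1.62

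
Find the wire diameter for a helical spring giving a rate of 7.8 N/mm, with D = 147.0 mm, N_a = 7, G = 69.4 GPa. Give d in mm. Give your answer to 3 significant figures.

11.9 mm

d = (8D³N_a·k / G)^(1/4) = (8·147.0³·7·7.8 / (69.4×10³))^0.25
  = (19993)^0.25 = 11.8910 mm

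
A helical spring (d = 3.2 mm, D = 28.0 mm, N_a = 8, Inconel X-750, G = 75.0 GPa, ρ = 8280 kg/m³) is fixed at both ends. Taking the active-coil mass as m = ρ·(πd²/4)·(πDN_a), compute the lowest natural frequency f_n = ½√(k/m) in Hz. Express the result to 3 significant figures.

k = Gd⁴/(8D³N_a) = (75.0×10³)(3.2⁴)/(8·28.0³·8) = 5.5977 N/mm = 5597.7 N/m
Wire length L = πDN_a = π·28.0·8 = 703.72 mm
m = ρ·(πd²/4)·L = 8280 × 8.0425×10⁻⁶ m² × 0.70372 m = 0.046862 kg
f_n = ½√(k/m) = 0.5·√(5597.7/0.046862) = 0.5·√(1.1945e+05) = 172.81 Hz

173 Hz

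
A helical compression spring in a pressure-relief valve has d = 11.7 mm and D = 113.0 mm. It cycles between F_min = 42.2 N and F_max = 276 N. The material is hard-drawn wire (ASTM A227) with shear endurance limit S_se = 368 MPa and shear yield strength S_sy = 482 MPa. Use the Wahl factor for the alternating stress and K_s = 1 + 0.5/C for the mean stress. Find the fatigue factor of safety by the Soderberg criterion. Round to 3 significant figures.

C = D/d = 113.0/11.7 = 9.6581; K_W = (4C−1)/(4C−4)+0.615/C = 1.1503; K_s = 1+0.5/C = 1.0518
F_a = (F_max−F_min)/2 = 116.9 N; F_m = (F_max+F_min)/2 = 159.1 N
τ_a = K_W·8F_aD/(πd³) = 1.1503 × 21.003 = 24.159 MPa
τ_m = K_s·8F_mD/(πd³) = 1.0518 × 28.585 = 30.064 MPa
Soderberg: 1/n_f = τ_a/S_se + τ_m/S_sy = 24.159/368 + 30.064/482 = 0.06565 + 0.06237 = 0.12802
n_f = 1/0.12802 = 7.811

7.81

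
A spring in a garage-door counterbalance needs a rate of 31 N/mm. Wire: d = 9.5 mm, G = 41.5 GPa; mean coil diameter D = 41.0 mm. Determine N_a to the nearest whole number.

N_a = Gd⁴/(8D³k) = (41.5×10³ × 9.5⁴)/(8 × 41.0³ × 31)
    = 3.3802e+08 / 1.70924e+07 = 19.78 → 20 coils

20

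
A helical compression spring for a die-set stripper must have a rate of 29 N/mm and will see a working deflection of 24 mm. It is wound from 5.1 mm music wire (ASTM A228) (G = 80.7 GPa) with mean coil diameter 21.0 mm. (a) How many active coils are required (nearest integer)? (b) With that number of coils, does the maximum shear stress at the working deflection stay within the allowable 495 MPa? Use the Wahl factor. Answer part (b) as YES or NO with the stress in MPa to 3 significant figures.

N_a = Gd⁴/(8D³k) = (80.7×10³)(5.1⁴)/(8·21.0³·29) = 25.41 → N_a = 25
Actual rate k = Gd⁴/(8D³·25) = 29.476 N/mm
Working load F = kδ = 29.476·24 = 707.42 N
C = 21.0/5.1 = 4.1176; K_W = (4C−1)/(4C−4)+0.615/C = 1.3899
τ_max = K_W·8FD/(πd³) = 1.3899·285.18 = 396.39 MPa
τ_max ≤ 495 MPa → acceptable

(a) 25 coils; (b) YES, τ_max = 396 MPa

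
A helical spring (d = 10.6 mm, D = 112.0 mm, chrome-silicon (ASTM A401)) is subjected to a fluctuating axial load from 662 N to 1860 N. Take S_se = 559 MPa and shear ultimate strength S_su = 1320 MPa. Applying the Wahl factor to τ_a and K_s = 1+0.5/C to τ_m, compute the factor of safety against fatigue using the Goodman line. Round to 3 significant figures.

1.88

C = D/d = 112.0/10.6 = 10.5660; K_W = (4C−1)/(4C−4)+0.615/C = 1.1366; K_s = 1+0.5/C = 1.0473
F_a = (F_max−F_min)/2 = 599 N; F_m = (F_max+F_min)/2 = 1261 N
τ_a = K_W·8F_aD/(πd³) = 1.1366 × 143.44 = 163.03 MPa
τ_m = K_s·8F_mD/(πd³) = 1.0473 × 301.96 = 316.25 MPa
Goodman: 1/n_f = τ_a/S_se + τ_m/S_su = 163.03/559 + 316.25/1320 = 0.29165 + 0.23959 = 0.53124
n_f = 1/0.53124 = 1.882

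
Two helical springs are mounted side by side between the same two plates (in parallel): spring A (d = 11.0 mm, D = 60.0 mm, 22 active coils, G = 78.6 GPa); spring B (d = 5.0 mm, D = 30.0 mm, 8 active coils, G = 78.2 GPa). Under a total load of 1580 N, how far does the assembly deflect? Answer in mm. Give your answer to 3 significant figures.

27.0 mm

k_A = Gd⁴/(8D³N_a) = (78.6×10³)(11.0⁴)/(8·60.0³·22) = 30.271 N/mm
k_B = Gd⁴/(8D³N_a) = (78.2×10³)(5.0⁴)/(8·30.0³·8) = 28.284 N/mm
Parallel: k_eq = 30.271 + 28.284 = 58.555 N/mm
δ = F/k_eq = 1580/58.555 = 26.983 mm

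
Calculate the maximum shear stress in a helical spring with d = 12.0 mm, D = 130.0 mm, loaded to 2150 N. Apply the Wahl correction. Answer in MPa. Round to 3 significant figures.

467 MPa

Spring index C = D/d = 130.0/12.0 = 10.8333
K_W = (4C−1)/(4C−4) + 0.615/C = 42.333/39.333 + 0.0568 = 1.1330
τ₀ = 8FD/(πd³) = 8·2150·130.0/(π·12.0³) = 2.236e+06/5428.7 = 411.89 MPa
τ_max = K·τ₀ = 1.1330 × 411.89 = 466.68 MPa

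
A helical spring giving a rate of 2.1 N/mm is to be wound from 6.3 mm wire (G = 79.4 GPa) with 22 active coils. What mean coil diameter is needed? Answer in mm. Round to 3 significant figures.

D = (Gd⁴/(8N_a·k))^(1/3) = (79.4×10³·6.3⁴/(8·22·2.1))^(1/3)
  = (338416)^(1/3) = 69.6868 mm

69.7 mm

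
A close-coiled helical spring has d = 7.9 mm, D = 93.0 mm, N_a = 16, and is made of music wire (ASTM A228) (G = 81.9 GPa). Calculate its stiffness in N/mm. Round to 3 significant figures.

k = Gd⁴/(8D³N_a) = (81.9×10³ × 7.9⁴) / (8 × 93.0³ × 16)
  = 3.19001e+08 / 1.02958e+08 = 3.0984 N/mm

3.10 N/mm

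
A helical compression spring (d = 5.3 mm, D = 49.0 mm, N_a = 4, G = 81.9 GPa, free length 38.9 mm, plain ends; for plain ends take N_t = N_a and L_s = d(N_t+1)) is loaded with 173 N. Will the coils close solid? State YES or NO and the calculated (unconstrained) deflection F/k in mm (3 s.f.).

k = Gd⁴/(8D³N_a) = (81.9×10³)(5.3⁴)/(8·49.0³·4) = 17.165 N/mm
N_t = 4; L_s = 5.3·5 = 26.5 mm; δ_solid = L₀ − L_s = 38.9 − 26.5 = 12.4 mm
δ = F/k = 173/17.165 = 10.079 mm
δ < δ_solid → spring does not go solid

NO, δ = 10.1 mm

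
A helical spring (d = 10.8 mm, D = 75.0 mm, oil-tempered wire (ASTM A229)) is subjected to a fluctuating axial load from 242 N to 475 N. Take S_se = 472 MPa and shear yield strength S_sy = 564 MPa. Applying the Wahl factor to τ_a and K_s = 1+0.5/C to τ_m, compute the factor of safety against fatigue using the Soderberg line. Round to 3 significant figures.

C = D/d = 75.0/10.8 = 6.9444; K_W = (4C−1)/(4C−4)+0.615/C = 1.2147; K_s = 1+0.5/C = 1.0720
F_a = (F_max−F_min)/2 = 116.5 N; F_m = (F_max+F_min)/2 = 358.5 N
τ_a = K_W·8F_aD/(πd³) = 1.2147 × 17.663 = 21.455 MPa
τ_m = K_s·8F_mD/(πd³) = 1.0720 × 54.352 = 58.266 MPa
Soderberg: 1/n_f = τ_a/S_se + τ_m/S_sy = 21.455/472 + 58.266/564 = 0.04546 + 0.10331 = 0.14876
n_f = 1/0.14876 = 6.722

6.72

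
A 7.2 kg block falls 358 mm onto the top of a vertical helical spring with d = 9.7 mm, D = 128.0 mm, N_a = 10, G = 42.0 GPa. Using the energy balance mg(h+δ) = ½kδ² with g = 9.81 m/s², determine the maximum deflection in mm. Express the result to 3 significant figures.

k = Gd⁴/(8D³N_a) = (42.0×10³)(9.7⁴)/(8·128.0³·10) = 2.2162 N/mm
W = mg = 7.2 × 9.81 = 70.632 N
½kδ² − Wδ − Wh = 0 → δ = (W + √(W² + 2kWh))/k
δ = (70.632 + √(4988.9 + 112081))/2.2162 = (70.632 + 342.15)/2.2162 = 186.26 mm

186 mm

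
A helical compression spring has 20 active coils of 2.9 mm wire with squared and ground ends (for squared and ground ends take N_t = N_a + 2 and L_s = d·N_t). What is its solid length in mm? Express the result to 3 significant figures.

63.8 mm

squared and ground ends: N_t = N_a + 2 = 20 + 2 = 22
L_s = d·N_t = 2.9 × 22 = 63.8 mm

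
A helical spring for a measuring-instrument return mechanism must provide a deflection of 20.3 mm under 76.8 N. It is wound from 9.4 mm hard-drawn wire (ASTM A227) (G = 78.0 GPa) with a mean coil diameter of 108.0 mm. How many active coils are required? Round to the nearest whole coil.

16

Required rate k = F/δ = 76.8/20.3 = 3.7833 N/mm
N_a = Gd⁴/(8D³k) = (78.0×10³ × 9.4⁴)/(8 × 108.0³ × 3.7833)
    = 6.08984e+08 / 3.81265e+07 = 15.97 → 16 coils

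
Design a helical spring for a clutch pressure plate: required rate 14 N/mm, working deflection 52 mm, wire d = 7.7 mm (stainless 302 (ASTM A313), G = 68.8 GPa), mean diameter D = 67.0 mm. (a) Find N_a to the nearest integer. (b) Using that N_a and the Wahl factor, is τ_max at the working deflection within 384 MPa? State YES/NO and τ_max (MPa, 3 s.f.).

N_a = Gd⁴/(8D³k) = (68.8×10³)(7.7⁴)/(8·67.0³·14) = 7.18 → N_a = 7
Actual rate k = Gd⁴/(8D³·7) = 14.359 N/mm
Working load F = kδ = 14.359·52 = 746.69 N
C = 67.0/7.7 = 8.7013; K_W = (4C−1)/(4C−4)+0.615/C = 1.1681
τ_max = K_W·8FD/(πd³) = 1.1681·279.05 = 325.95 MPa
τ_max ≤ 384 MPa → acceptable

(a) 7 coils; (b) YES, τ_max = 326 MPa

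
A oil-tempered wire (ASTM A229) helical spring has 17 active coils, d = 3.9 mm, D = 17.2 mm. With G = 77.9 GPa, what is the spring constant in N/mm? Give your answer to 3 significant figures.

26.0 N/mm

k = Gd⁴/(8D³N_a) = (77.9×10³ × 3.9⁴) / (8 × 17.2³ × 17)
  = 1.80217e+07 / 692029 = 26.042 N/mm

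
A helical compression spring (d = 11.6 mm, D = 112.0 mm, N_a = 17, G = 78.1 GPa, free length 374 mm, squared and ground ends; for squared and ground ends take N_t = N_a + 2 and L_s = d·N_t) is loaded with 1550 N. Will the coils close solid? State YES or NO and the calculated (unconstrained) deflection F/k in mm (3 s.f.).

k = Gd⁴/(8D³N_a) = (78.1×10³)(11.6⁴)/(8·112.0³·17) = 7.401 N/mm
N_t = 19; L_s = 11.6·19 = 220.4 mm; δ_solid = L₀ − L_s = 374 − 220.4 = 153.6 mm
δ = F/k = 1550/7.401 = 209.43 mm
δ ≥ δ_solid → spring goes solid

YES, δ = 209 mm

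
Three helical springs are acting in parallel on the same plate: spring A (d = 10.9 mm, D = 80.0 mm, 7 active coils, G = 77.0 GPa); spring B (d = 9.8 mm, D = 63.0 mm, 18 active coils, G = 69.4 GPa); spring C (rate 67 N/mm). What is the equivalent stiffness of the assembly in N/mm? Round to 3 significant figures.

k_A = Gd⁴/(8D³N_a) = (77.0×10³)(10.9⁴)/(8·80.0³·7) = 37.909 N/mm
k_B = Gd⁴/(8D³N_a) = (69.4×10³)(9.8⁴)/(8·63.0³·18) = 17.778 N/mm
Parallel: k_eq = 37.909 + 17.778 + 67 = 122.69 N/mm

123 N/mm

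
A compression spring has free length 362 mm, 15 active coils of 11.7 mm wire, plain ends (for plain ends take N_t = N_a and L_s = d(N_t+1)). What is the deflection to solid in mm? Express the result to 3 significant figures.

175 mm

N_t = 15; L_s = 11.7·16 = 187.2 mm
δ_solid = L₀ − L_s = 362 − 187.2 = 174.8 mm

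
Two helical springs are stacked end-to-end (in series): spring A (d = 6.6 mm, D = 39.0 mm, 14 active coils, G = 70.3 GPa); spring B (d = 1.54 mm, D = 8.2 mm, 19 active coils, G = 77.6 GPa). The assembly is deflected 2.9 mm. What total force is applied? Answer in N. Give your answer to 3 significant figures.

12.0 N

k_A = Gd⁴/(8D³N_a) = (70.3×10³)(6.6⁴)/(8·39.0³·14) = 20.078 N/mm
k_B = Gd⁴/(8D³N_a) = (77.6×10³)(1.54⁴)/(8·8.2³·19) = 5.2079 N/mm
Series: 1/k_eq = 1/20.078 + 1/5.2079 = 0.24182; k_eq = 4.1353 N/mm
F = k_eq·δ = 4.1353·2.9 = 11.992 N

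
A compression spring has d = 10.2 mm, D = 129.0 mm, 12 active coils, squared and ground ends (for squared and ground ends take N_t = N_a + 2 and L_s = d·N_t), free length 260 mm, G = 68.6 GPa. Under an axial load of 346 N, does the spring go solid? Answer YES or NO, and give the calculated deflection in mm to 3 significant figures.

NO, δ = 96.0 mm

k = Gd⁴/(8D³N_a) = (68.6×10³)(10.2⁴)/(8·129.0³·12) = 3.6032 N/mm
N_t = 14; L_s = 10.2·14 = 142.8 mm; δ_solid = L₀ − L_s = 260 − 142.8 = 117.2 mm
δ = F/k = 346/3.6032 = 96.027 mm
δ < δ_solid → spring does not go solid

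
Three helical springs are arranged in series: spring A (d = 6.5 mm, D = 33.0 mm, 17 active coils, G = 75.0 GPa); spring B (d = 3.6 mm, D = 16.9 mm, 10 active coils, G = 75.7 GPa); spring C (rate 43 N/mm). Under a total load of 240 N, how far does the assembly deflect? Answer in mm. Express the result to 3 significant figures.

21.6 mm

k_A = Gd⁴/(8D³N_a) = (75.0×10³)(6.5⁴)/(8·33.0³·17) = 27.393 N/mm
k_B = Gd⁴/(8D³N_a) = (75.7×10³)(3.6⁴)/(8·16.9³·10) = 32.927 N/mm
Series: 1/k_eq = 1/27.393 + 1/32.927 + 1/43 = 0.090132; k_eq = 11.095 N/mm
δ = F/k_eq = 240/11.095 = 21.632 mm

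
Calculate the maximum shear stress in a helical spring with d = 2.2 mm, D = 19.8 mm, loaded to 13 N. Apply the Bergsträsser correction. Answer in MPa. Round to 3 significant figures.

Spring index C = D/d = 19.8/2.2 = 9.0000
K_B = (4C+2)/(4C−3) = 38.000/33.000 = 1.1515
τ₀ = 8FD/(πd³) = 8·13·19.8/(π·2.2³) = 2059.2/33.452 = 61.557 MPa
τ_max = K·τ₀ = 1.1515 × 61.557 = 70.884 MPa

70.9 MPa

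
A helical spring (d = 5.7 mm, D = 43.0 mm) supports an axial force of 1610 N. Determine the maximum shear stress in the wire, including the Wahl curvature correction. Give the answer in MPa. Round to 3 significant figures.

Spring index C = D/d = 43.0/5.7 = 7.5439
K_W = (4C−1)/(4C−4) + 0.615/C = 29.175/26.175 + 0.0815 = 1.1961
τ₀ = 8FD/(πd³) = 8·1610·43.0/(π·5.7³) = 553840/581.8 = 951.94 MPa
τ_max = K·τ₀ = 1.1961 × 951.94 = 1138.6 MPa

1140 MPa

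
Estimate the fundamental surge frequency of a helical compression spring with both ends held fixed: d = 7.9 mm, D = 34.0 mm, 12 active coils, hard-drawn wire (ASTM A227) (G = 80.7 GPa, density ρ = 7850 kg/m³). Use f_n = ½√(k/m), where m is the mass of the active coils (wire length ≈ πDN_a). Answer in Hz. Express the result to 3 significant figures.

205 Hz

k = Gd⁴/(8D³N_a) = (80.7×10³)(7.9⁴)/(8·34.0³·12) = 83.306 N/mm = 83306 N/m
Wire length L = πDN_a = π·34.0·12 = 1281.8 mm
m = ρ·(πd²/4)·L = 7850 × 49.017×10⁻⁶ m² × 1.2818 m = 0.4932 kg
f_n = ½√(k/m) = 0.5·√(83306/0.4932) = 0.5·√(1.6891e+05) = 205.49 Hz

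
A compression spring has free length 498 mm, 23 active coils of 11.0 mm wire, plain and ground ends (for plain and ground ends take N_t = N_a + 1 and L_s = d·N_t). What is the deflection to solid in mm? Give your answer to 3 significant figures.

234 mm

N_t = 24; L_s = 11.0·24 = 264 mm
δ_solid = L₀ − L_s = 498 − 264 = 234 mm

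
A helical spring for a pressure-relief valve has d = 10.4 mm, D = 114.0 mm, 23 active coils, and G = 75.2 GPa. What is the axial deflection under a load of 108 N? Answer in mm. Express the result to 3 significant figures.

33.5 mm

k = Gd⁴/(8D³N_a) = (75.2×10³)(10.4⁴)/(8·114.0³·23) = 3.2271 N/mm
δ = F/k = 108 / 3.2271 = 33.466 mm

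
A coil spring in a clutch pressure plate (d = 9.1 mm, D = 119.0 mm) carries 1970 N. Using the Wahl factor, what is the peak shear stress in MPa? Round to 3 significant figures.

879 MPa

Spring index C = D/d = 119.0/9.1 = 13.0769
K_W = (4C−1)/(4C−4) + 0.615/C = 51.308/48.308 + 0.0470 = 1.1091
τ₀ = 8FD/(πd³) = 8·1970·119.0/(π·9.1³) = 1.87544e+06/2367.4 = 792.19 MPa
τ_max = K·τ₀ = 1.1091 × 792.19 = 878.64 MPa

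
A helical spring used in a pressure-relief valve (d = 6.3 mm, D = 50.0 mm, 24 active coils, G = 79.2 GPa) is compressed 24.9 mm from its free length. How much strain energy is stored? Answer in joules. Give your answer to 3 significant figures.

k = Gd⁴/(8D³N_a) = (79.2×10³)(6.3⁴)/(8·50.0³·24) = 5.1985 N/mm
U = ½kδ² = 0.5 × 5.1985 × 24.9² = 1611.6 N·mm = 1.6116 J

1.61 J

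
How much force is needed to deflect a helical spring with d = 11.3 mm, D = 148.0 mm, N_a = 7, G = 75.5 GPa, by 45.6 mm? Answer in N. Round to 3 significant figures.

309 N

k = Gd⁴/(8D³N_a) = (75.5×10³)(11.3⁴)/(8·148.0³·7) = 6.7809 N/mm
F = k·δ = 6.7809 × 45.6 = 309.21 N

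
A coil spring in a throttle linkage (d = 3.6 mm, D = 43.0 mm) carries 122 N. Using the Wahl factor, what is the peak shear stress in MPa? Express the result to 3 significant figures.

321 MPa

Spring index C = D/d = 43.0/3.6 = 11.9444
K_W = (4C−1)/(4C−4) + 0.615/C = 46.778/43.778 + 0.0515 = 1.1200
τ₀ = 8FD/(πd³) = 8·122·43.0/(π·3.6³) = 41968/146.57 = 286.33 MPa
τ_max = K·τ₀ = 1.1200 × 286.33 = 320.69 MPa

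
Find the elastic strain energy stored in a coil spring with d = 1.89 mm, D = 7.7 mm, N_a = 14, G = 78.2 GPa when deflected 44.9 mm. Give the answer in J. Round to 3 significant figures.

19.7 J

k = Gd⁴/(8D³N_a) = (78.2×10³)(1.89⁴)/(8·7.7³·14) = 19.515 N/mm
U = ½kδ² = 0.5 × 19.515 × 44.9² = 19671 N·mm = 19.671 J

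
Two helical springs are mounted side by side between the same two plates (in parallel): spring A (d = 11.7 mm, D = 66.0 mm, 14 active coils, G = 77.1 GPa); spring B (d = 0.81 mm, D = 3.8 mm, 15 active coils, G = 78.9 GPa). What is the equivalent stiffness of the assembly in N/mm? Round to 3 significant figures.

k_A = Gd⁴/(8D³N_a) = (77.1×10³)(11.7⁴)/(8·66.0³·14) = 44.869 N/mm
k_B = Gd⁴/(8D³N_a) = (78.9×10³)(0.81⁴)/(8·3.8³·15) = 5.158 N/mm
Parallel: k_eq = 44.869 + 5.158 = 50.027 N/mm

50.0 N/mm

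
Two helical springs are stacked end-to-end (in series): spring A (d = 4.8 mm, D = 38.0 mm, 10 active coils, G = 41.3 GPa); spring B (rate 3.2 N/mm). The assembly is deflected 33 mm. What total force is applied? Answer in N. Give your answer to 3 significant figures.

64.4 N

k_A = Gd⁴/(8D³N_a) = (41.3×10³)(4.8⁴)/(8·38.0³·10) = 4.9943 N/mm
Series: 1/k_eq = 1/4.9943 + 1/3.2 = 0.51273; k_eq = 1.9504 N/mm
F = k_eq·δ = 1.9504·33 = 64.362 N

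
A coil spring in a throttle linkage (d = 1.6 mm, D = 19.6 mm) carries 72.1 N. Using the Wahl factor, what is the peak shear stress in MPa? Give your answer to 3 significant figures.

981 MPa

Spring index C = D/d = 19.6/1.6 = 12.2500
K_W = (4C−1)/(4C−4) + 0.615/C = 48.000/45.000 + 0.0502 = 1.1169
τ₀ = 8FD/(πd³) = 8·72.1·19.6/(π·1.6³) = 11305.3/12.868 = 878.56 MPa
τ_max = K·τ₀ = 1.1169 × 878.56 = 981.24 MPa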